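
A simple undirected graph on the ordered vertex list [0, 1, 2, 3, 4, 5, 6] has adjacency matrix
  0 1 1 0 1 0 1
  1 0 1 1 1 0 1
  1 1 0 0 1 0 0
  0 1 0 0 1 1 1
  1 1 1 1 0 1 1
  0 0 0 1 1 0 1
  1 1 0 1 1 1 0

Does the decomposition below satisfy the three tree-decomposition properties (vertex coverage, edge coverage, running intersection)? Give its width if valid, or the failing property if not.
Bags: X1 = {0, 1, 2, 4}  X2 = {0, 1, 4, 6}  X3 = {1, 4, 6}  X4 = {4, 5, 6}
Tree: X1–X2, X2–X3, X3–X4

No — vertex 3 appears in no bag.

A tree decomposition must satisfy three properties: every vertex lies in some bag; for every edge, both endpoints lie together in some bag; and for every vertex, the bags containing it form a connected subtree. Here vertex 3 appears in no bag, so the decomposition is invalid.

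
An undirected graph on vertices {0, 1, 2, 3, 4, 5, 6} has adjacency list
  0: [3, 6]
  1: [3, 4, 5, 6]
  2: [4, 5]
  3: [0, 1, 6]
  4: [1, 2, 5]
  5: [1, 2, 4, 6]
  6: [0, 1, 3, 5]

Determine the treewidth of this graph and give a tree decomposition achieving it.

Treewidth 2.
Bags: B1 = {1, 5, 6}  B2 = {1, 4, 5}  B3 = {1, 3, 6}  B4 = {2, 4, 5}  B5 = {0, 3, 6}
Tree: B1–B2, B1–B3, B2–B4, B3–B5

The largest bag has 3 vertices, giving width 2; this decomposition certifies tw(G) ≤ 2. Conversely, {0, 3, 6} is a clique of size 3, and the vertices of any clique must share a bag in every tree decomposition; so some bag has ≥ 3 vertices and tw(G) ≥ 2. Hence tw(G) = 2 exactly.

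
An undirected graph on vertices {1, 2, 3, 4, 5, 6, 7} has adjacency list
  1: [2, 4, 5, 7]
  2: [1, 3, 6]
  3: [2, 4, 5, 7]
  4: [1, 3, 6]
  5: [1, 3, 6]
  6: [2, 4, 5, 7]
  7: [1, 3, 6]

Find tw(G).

A width-3 tree decomposition is:
Bags: B1 = {1, 3, 6, 7}  B2 = {1, 2, 3, 6}  B3 = {1, 3, 4, 6}  B4 = {1, 3, 5, 6}
Tree: B1–B2, B2–B3, B3–B4
Every bag has size at most 4, so the width is 4 − 1 = 3 and tw(G) ≤ 3. For the lower bound: the 4 vertex sets {1,7}, {2,3}, {6}, {4} are disjoint, each induces a connected subgraph, and every pair is joined by at least one edge of G. Contracting each set to a single vertex therefore yields K_{4} as a minor, and since treewidth is minor-monotone, tw(G) ≥ tw(K_{4}) = 3. Therefore the treewidth is 3.

3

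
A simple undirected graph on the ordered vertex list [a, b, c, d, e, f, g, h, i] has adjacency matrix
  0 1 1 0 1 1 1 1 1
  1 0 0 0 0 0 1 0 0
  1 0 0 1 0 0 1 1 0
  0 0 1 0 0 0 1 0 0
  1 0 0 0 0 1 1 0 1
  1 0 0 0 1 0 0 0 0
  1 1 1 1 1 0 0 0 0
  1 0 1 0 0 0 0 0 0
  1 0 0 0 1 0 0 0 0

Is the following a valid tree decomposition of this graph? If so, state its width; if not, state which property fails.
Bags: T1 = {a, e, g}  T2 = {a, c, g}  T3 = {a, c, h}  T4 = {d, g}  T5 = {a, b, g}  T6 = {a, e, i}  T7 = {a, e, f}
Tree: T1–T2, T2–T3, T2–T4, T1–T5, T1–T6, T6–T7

No — edge (c,d) lies in no bag.

A tree decomposition must satisfy three properties: every vertex lies in some bag; for every edge, both endpoints lie together in some bag; and for every vertex, the bags containing it form a connected subtree. Here edge (c,d) lies in no bag, so the decomposition is invalid.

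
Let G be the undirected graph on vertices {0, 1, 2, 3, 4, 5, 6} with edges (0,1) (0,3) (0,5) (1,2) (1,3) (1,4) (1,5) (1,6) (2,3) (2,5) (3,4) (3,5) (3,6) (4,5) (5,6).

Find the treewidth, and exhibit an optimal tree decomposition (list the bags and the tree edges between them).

The largest bag has 4 vertices, giving width 3; this decomposition certifies tw(G) ≤ 3. Conversely, {0, 1, 3, 5} is a clique of size 4, and the vertices of any clique must share a bag in every tree decomposition; so some bag has ≥ 4 vertices and tw(G) ≥ 3. Hence tw(G) = 3 exactly.

Treewidth 3.
One optimal decomposition is:
Bags: B1 = {0, 1, 3, 5}  B2 = {1, 3, 5, 6}  B3 = {1, 3, 4, 5}  B4 = {1, 2, 3, 5}
Tree: B1–B2, B1–B3, B2–B4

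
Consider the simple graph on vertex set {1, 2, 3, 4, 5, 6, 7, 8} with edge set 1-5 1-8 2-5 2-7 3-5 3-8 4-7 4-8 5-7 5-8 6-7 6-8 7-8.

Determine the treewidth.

2

A width-2 tree decomposition is:
Bags: B1 = {5, 7, 8}  B2 = {4, 7, 8}  B3 = {1, 5, 8}  B4 = {6, 7, 8}  B5 = {3, 5, 8}  B6 = {2, 5, 7}
Tree: B1–B2, B1–B3, B2–B4, B1–B5, B1–B6
The largest bag has 3 vertices, giving width 2; this decomposition certifies tw(G) ≤ 2. Conversely, {4, 7, 8} is a clique of size 3, and the vertices of any clique must share a bag in every tree decomposition; so some bag has ≥ 3 vertices and tw(G) ≥ 2. Combining the bounds, tw(G) = 2.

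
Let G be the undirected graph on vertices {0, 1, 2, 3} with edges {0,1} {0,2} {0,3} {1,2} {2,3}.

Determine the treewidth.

A width-2 tree decomposition is:
Bags: B1 = {0, 2, 3}  B2 = {0, 1, 2}
Tree: B1–B2
Each bag holds 3 vertices, so the decomposition has width 2, which upper-bounds the treewidth. On the other hand G contains the 3-clique {0, 1, 2}. A clique must lie in a single bag of any decomposition, so no decomposition can have width below 2. Therefore the treewidth is 2.

2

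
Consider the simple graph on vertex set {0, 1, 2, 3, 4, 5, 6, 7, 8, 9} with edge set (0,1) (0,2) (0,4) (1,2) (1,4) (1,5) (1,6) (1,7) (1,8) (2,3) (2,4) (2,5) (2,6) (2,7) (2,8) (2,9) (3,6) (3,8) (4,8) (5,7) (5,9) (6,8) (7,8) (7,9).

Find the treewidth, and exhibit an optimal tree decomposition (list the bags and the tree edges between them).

Treewidth 3.
One such decomposition:
Bags: B1 = {1, 2, 5, 7}  B2 = {2, 5, 7, 9}  B3 = {1, 2, 7, 8}  B4 = {1, 2, 6, 8}  B5 = {2, 3, 6, 8}  B6 = {1, 2, 4, 8}  B7 = {0, 1, 2, 4}
Tree: B1–B2, B1–B3, B3–B4, B4–B5, B4–B6, B6–B7

The largest bag has 4 vertices, giving width 3; this decomposition certifies tw(G) ≤ 3. On the other hand G contains the 4-clique {0, 1, 2, 4}. A clique must lie in a single bag of any decomposition, so no decomposition can have width below 3. Hence tw(G) = 3 exactly.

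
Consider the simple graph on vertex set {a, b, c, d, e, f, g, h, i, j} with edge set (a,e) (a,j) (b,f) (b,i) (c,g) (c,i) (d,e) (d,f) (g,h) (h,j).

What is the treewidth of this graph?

A width-2 tree decomposition is:
Bags: B1 = {a, d, e}  B2 = {a, d, f}  B3 = {a, b, f}  B4 = {a, b, i}  B5 = {a, c, i}  B6 = {a, c, g}  B7 = {a, g, h}  B8 = {a, h, j}
Tree: B1–B2, B2–B3, B3–B4, B4–B5, B5–B6, B6–B7, B7–B8
Each bag holds 3 vertices, so the decomposition has width 2, which upper-bounds the treewidth. The edges a–e–d–f–b–i–c–g–h–j–a form a cycle, so G is not a tree and its treewidth is at least 2. The upper and lower bounds meet at 2, so that is the treewidth.

2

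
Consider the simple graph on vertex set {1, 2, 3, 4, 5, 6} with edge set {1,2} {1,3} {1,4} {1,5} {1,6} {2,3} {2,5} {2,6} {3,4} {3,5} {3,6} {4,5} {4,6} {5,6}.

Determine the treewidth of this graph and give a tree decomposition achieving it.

The largest bag has 5 vertices, giving width 4; this decomposition certifies tw(G) ≤ 4. Conversely, {1, 2, 3, 5, 6} is a clique of size 5, and the vertices of any clique must share a bag in every tree decomposition; so some bag has ≥ 5 vertices and tw(G) ≥ 4. Therefore the treewidth is 4.

Treewidth 4.
One such decomposition:
Bags: B1 = {1, 3, 4, 5, 6}  B2 = {1, 2, 3, 5, 6}
Tree: B1–B2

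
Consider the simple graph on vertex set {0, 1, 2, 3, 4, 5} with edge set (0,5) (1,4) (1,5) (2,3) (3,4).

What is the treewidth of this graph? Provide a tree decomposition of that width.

Treewidth 1.
One optimal decomposition is:
Bags: B1 = {2, 3}  B2 = {3, 4}  B3 = {1, 4}  B4 = {1, 5}  B5 = {0, 5}
Tree: B1–B2, B2–B3, B3–B4, B4–B5

Each bag holds 2 vertices, so the decomposition has width 1, which upper-bounds the treewidth. Any graph with an edge has treewidth ≥ 1, and G has the edge 2–3. The upper and lower bounds meet at 1, so that is the treewidth.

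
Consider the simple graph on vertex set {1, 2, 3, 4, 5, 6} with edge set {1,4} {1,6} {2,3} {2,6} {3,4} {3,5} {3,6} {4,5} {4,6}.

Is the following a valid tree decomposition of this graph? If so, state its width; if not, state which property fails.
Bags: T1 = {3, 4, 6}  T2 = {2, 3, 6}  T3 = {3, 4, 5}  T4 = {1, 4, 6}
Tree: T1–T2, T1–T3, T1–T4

Every vertex of G appears in some bag (union = {1, 2, 3, 4, 5, 6}); every edge is covered by a bag; and for each vertex v the set of bags containing v is connected in the bag tree. The decomposition is therefore valid. The largest bag has 3 vertices, so the width is 2.

Yes; width 2.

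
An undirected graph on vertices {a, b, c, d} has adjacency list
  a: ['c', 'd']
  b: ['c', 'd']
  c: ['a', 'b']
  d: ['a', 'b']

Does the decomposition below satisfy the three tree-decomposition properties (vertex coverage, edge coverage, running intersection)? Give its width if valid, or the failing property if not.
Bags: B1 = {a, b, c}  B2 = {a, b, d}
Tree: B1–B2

Yes; width 2.

Checking the three conditions: (i) the bags cover all of {a, b, c, d}; (ii) for each edge, some bag contains both endpoints; (iii) the bags containing any fixed vertex form a subtree. All hold, so the decomposition is valid with width 3 − 1 = 2.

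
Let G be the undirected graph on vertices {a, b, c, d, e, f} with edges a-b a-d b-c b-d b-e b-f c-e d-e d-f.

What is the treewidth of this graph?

2

A width-2 tree decomposition is:
Bags: B1 = {b, d, e}  B2 = {a, b, d}  B3 = {b, d, f}  B4 = {b, c, e}
Tree: B1–B2, B1–B3, B1–B4
The largest bag has 3 vertices, giving width 2; this decomposition certifies tw(G) ≤ 2. For the lower bound, the 3 vertices {b, d, e} are pairwise adjacent, and any tree decomposition puts a clique entirely inside one bag — forcing width ≥ 2. Therefore the treewidth is 2.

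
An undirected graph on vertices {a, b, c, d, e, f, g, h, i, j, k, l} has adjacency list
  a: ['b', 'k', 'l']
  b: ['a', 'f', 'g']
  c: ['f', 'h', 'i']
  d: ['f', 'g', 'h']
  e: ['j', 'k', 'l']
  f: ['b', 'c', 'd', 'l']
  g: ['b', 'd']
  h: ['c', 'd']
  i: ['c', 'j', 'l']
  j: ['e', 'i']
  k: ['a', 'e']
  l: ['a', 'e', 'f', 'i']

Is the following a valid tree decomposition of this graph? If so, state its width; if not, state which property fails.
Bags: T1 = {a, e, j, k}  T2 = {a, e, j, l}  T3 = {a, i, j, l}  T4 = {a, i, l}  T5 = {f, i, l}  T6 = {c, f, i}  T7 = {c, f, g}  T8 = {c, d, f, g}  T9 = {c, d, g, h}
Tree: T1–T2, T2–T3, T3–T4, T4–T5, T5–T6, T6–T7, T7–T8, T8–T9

No — vertex b appears in no bag.

A tree decomposition must satisfy three properties: every vertex lies in some bag; for every edge, both endpoints lie together in some bag; and for every vertex, the bags containing it form a connected subtree. Here vertex b appears in no bag, so the decomposition is invalid.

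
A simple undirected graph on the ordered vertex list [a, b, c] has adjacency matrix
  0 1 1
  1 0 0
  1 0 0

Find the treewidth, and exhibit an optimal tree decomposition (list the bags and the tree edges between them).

Treewidth 1.
One such decomposition:
Bags: B1 = {a, c}  B2 = {a, b}
Tree: B1–B2

Each bag holds 2 vertices, so the decomposition has width 1, which upper-bounds the treewidth. Since G has at least one edge (e.g. a–c), it is not an edgeless graph, so tw(G) ≥ 1. Hence tw(G) = 1 exactly.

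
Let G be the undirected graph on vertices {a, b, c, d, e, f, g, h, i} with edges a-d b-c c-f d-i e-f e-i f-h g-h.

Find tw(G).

A width-1 tree decomposition is:
Bags: B1 = {e, i}  B2 = {e, f}  B3 = {c, f}  B4 = {d, i}  B5 = {f, h}  B6 = {b, c}  B7 = {g, h}  B8 = {a, d}
Tree: B1–B2, B2–B3, B1–B4, B3–B5, B3–B6, B5–B7, B4–B8
The largest bag has 2 vertices, giving width 1; this decomposition certifies tw(G) ≤ 1. G has an edge, so its treewidth is at least 1. The upper and lower bounds meet at 1, so that is the treewidth.

1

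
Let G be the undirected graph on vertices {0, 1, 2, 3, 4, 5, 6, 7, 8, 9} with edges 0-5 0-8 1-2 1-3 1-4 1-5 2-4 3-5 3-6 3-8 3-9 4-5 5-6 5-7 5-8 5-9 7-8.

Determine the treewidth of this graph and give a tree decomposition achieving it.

Treewidth 2.
One such decomposition:
Bags: B1 = {3, 5, 8}  B2 = {3, 5, 6}  B3 = {1, 3, 5}  B4 = {0, 5, 8}  B5 = {1, 4, 5}  B6 = {5, 7, 8}  B7 = {1, 2, 4}  B8 = {3, 5, 9}
Tree: B1–B2, B2–B3, B1–B4, B3–B5, B4–B6, B5–B7, B3–B8

The largest bag has 3 vertices, giving width 2; this decomposition certifies tw(G) ≤ 2. For the lower bound, the 3 vertices {1, 2, 4} are pairwise adjacent, and any tree decomposition puts a clique entirely inside one bag — forcing width ≥ 2. Hence tw(G) = 2 exactly.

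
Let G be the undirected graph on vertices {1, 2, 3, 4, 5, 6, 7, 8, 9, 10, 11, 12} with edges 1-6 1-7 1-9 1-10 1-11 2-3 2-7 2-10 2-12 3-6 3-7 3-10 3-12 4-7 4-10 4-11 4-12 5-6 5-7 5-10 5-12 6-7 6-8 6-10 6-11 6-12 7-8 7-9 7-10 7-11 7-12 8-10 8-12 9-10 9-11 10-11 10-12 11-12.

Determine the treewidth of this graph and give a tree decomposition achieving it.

Every bag has size at most 5, so the width is 5 − 1 = 4 and tw(G) ≤ 4. On the other hand G contains the 5-clique {1, 7, 9, 10, 11}. A clique must lie in a single bag of any decomposition, so no decomposition can have width below 4. The upper and lower bounds meet at 4, so that is the treewidth.

Treewidth 4.
One such decomposition:
Bags: B1 = {3, 6, 7, 10, 12}  B2 = {5, 6, 7, 10, 12}  B3 = {2, 3, 7, 10, 12}  B4 = {6, 7, 10, 11, 12}  B5 = {1, 6, 7, 10, 11}  B6 = {1, 7, 9, 10, 11}  B7 = {6, 7, 8, 10, 12}  B8 = {4, 7, 10, 11, 12}
Tree: B1–B2, B1–B3, B2–B4, B4–B5, B5–B6, B1–B7, B4–B8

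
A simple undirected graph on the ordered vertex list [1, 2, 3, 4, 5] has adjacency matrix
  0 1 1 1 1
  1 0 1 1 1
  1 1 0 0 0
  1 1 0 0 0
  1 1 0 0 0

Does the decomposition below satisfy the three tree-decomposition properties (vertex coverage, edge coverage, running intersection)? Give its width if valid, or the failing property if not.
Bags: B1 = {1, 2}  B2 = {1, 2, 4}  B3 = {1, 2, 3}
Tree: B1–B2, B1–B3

A tree decomposition must satisfy three properties: every vertex lies in some bag; for every edge, both endpoints lie together in some bag; and for every vertex, the bags containing it form a connected subtree. Here vertex 5 appears in no bag, so the decomposition is invalid.

No — vertex 5 appears in no bag.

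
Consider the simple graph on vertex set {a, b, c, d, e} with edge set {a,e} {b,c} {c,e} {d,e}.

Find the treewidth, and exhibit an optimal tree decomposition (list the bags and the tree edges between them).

Every bag has size at most 2, so the width is 2 − 1 = 1 and tw(G) ≤ 1. Any graph with an edge has treewidth ≥ 1, and G has the edge c–e. The upper and lower bounds meet at 1, so that is the treewidth.

Treewidth 1.
One optimal decomposition is:
Bags: B1 = {c, e}  B2 = {b, c}  B3 = {d, e}  B4 = {a, e}
Tree: B1–B2, B1–B3, B1–B4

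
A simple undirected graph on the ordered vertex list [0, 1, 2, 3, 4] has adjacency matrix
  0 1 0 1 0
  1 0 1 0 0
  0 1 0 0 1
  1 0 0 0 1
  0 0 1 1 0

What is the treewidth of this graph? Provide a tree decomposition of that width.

The largest bag has 3 vertices, giving width 2; this decomposition certifies tw(G) ≤ 2. Since 3–4–2–1–0–3 is a cycle in G, G is not acyclic. Forests are exactly the graphs of treewidth ≤ 1, so tw(G) ≥ 2. The upper and lower bounds meet at 2, so that is the treewidth.

Treewidth 2.
Bags: B1 = {2, 3, 4}  B2 = {1, 2, 3}  B3 = {0, 1, 3}
Tree: B1–B2, B2–B3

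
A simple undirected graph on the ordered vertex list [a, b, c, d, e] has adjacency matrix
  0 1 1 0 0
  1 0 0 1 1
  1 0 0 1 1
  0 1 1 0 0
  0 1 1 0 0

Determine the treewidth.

2

A width-2 tree decomposition is:
Bags: B1 = {b, c, d}  B2 = {a, b, c}  B3 = {b, c, e}
Tree: B1–B2, B2–B3
The largest bag has 3 vertices, giving width 2; this decomposition certifies tw(G) ≤ 2. Since b–d–c–a–b is a cycle in G, G is not acyclic. Forests are exactly the graphs of treewidth ≤ 1, so tw(G) ≥ 2. Therefore the treewidth is 2.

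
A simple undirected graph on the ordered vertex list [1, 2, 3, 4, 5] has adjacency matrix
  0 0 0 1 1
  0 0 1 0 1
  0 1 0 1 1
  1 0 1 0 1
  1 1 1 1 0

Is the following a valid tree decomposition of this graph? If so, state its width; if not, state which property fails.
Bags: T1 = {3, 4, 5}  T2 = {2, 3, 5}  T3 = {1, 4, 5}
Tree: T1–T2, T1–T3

Checking the three conditions: (i) the bags cover all of {1, 2, 3, 4, 5}; (ii) for each edge, some bag contains both endpoints; (iii) the bags containing any fixed vertex form a subtree. All hold, so the decomposition is valid with width 3 − 1 = 2.

Yes; width 2.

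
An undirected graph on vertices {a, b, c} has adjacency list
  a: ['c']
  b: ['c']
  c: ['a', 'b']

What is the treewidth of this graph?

A width-1 tree decomposition is:
Bags: B1 = {a, c}  B2 = {b, c}
Tree: B1–B2
The largest bag has 2 vertices, giving width 1; this decomposition certifies tw(G) ≤ 1. Since G has at least one edge (e.g. a–c), it is not an edgeless graph, so tw(G) ≥ 1. Hence tw(G) = 1 exactly.

1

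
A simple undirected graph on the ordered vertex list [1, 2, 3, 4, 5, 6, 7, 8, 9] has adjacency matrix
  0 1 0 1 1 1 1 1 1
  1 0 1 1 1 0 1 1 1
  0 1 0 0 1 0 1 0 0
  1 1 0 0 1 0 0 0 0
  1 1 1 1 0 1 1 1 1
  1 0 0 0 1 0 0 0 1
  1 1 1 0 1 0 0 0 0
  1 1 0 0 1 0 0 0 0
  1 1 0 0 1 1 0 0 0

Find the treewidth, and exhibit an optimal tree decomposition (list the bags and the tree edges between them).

Every bag has size at most 4, so the width is 4 − 1 = 3 and tw(G) ≤ 3. For the lower bound, the 4 vertices {1, 2, 5, 8} are pairwise adjacent, and any tree decomposition puts a clique entirely inside one bag — forcing width ≥ 3. Therefore the treewidth is 3.

Treewidth 3.
One such decomposition:
Bags: B1 = {1, 2, 5, 9}  B2 = {1, 2, 5, 7}  B3 = {1, 2, 5, 8}  B4 = {1, 5, 6, 9}  B5 = {1, 2, 4, 5}  B6 = {2, 3, 5, 7}
Tree: B1–B2, B1–B3, B1–B4, B3–B5, B2–B6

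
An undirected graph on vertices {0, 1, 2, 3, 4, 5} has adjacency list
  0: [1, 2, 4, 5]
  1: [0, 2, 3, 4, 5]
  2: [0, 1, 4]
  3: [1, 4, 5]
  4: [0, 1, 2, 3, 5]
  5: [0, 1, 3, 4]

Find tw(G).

3

A width-3 tree decomposition is:
Bags: B1 = {0, 1, 4, 5}  B2 = {0, 1, 2, 4}  B3 = {1, 3, 4, 5}
Tree: B1–B2, B1–B3
Each bag holds 4 vertices, so the decomposition has width 3, which upper-bounds the treewidth. For the lower bound, the 4 vertices {0, 1, 2, 4} are pairwise adjacent, and any tree decomposition puts a clique entirely inside one bag — forcing width ≥ 3. Hence tw(G) = 3 exactly.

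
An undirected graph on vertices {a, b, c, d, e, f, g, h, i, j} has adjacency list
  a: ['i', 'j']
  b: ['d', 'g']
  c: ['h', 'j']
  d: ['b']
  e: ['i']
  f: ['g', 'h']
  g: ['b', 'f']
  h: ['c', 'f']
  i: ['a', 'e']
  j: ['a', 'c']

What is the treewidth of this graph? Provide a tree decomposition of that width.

Each bag holds 2 vertices, so the decomposition has width 1, which upper-bounds the treewidth. Since G has at least one edge (e.g. d–b), it is not an edgeless graph, so tw(G) ≥ 1. The upper and lower bounds meet at 1, so that is the treewidth.

Treewidth 1.
One optimal decomposition is:
Bags: B1 = {b, d}  B2 = {b, g}  B3 = {f, g}  B4 = {f, h}  B5 = {c, h}  B6 = {c, j}  B7 = {a, j}  B8 = {a, i}  B9 = {e, i}
Tree: B1–B2, B2–B3, B3–B4, B4–B5, B5–B6, B6–B7, B7–B8, B8–B9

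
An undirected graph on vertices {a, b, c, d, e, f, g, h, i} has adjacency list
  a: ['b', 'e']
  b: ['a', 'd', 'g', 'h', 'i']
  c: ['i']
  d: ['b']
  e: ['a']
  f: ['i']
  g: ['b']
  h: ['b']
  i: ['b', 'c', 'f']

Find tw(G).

A width-1 tree decomposition is:
Bags: B1 = {a, b}  B2 = {b, i}  B3 = {f, i}  B4 = {a, e}  B5 = {c, i}  B6 = {b, g}  B7 = {b, d}  B8 = {b, h}
Tree: B1–B2, B2–B3, B1–B4, B2–B5, B2–B6, B2–B7, B6–B8
Every bag has size at most 2, so the width is 2 − 1 = 1 and tw(G) ≤ 1. Any graph with an edge has treewidth ≥ 1, and G has the edge b–a. Hence tw(G) = 1 exactly.

1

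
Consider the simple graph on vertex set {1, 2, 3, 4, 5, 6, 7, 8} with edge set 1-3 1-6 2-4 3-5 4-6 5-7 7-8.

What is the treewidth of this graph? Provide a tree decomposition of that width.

Treewidth 1.
One such decomposition:
Bags: B1 = {7, 8}  B2 = {5, 7}  B3 = {3, 5}  B4 = {1, 3}  B5 = {1, 6}  B6 = {4, 6}  B7 = {2, 4}
Tree: B1–B2, B2–B3, B3–B4, B4–B5, B5–B6, B6–B7

The largest bag has 2 vertices, giving width 1; this decomposition certifies tw(G) ≤ 1. Since G has at least one edge (e.g. 8–7), it is not an edgeless graph, so tw(G) ≥ 1. Hence tw(G) = 1 exactly.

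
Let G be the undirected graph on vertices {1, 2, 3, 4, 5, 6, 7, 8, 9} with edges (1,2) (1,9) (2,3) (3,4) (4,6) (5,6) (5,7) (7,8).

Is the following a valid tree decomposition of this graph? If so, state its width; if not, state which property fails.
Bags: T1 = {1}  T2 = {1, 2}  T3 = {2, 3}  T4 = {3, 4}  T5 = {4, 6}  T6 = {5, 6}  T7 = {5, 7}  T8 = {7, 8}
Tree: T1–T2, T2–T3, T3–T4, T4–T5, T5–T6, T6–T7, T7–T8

A tree decomposition must satisfy three properties: every vertex lies in some bag; for every edge, both endpoints lie together in some bag; and for every vertex, the bags containing it form a connected subtree. Here vertex 9 appears in no bag, so the decomposition is invalid.

No — vertex 9 appears in no bag.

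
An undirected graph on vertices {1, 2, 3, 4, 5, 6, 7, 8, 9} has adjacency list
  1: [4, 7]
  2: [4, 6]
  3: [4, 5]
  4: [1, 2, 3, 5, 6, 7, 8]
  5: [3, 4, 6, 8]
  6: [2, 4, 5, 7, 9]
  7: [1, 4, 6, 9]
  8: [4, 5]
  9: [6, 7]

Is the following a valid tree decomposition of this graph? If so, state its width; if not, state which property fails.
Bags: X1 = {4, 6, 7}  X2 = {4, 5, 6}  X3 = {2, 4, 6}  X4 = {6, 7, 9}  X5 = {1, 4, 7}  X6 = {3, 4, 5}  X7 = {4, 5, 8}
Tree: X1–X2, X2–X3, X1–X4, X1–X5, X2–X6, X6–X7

Vertex coverage: the bags together contain {1, 2, 3, 4, 5, 6, 7, 8, 9}, the full vertex set. Edge coverage: each edge of G has both endpoints in at least one bag. Running intersection: for every vertex, the bags containing it form a connected subtree. All three properties hold, so this is a valid tree decomposition of width max|bag| − 1 = 2, and hence tw(G) ≤ 2.

Yes; width 2.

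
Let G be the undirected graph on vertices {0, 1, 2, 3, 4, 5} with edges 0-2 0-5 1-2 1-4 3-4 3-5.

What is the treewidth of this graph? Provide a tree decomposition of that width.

Treewidth 2.
One optimal decomposition is:
Bags: B1 = {1, 3, 4}  B2 = {1, 2, 3}  B3 = {0, 2, 3}  B4 = {0, 3, 5}
Tree: B1–B2, B2–B3, B3–B4

Every bag has size at most 3, so the width is 3 − 1 = 2 and tw(G) ≤ 2. Since 3–4–1–2–0–5–3 is a cycle in G, G is not acyclic. Forests are exactly the graphs of treewidth ≤ 1, so tw(G) ≥ 2. The upper and lower bounds meet at 2, so that is the treewidth.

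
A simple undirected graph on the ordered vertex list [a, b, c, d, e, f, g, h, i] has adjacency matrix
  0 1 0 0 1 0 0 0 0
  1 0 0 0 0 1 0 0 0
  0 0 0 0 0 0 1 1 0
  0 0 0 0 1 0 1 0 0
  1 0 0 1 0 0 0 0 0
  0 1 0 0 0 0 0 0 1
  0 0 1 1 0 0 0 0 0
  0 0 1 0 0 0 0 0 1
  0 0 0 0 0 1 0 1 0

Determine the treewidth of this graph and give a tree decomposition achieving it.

Treewidth 2.
Bags: B1 = {c, g, h}  B2 = {d, g, h}  B3 = {d, e, h}  B4 = {a, e, h}  B5 = {a, b, h}  B6 = {b, f, h}  B7 = {f, h, i}
Tree: B1–B2, B2–B3, B3–B4, B4–B5, B5–B6, B6–B7

The largest bag has 3 vertices, giving width 2; this decomposition certifies tw(G) ≤ 2. For the lower bound, G contains the cycle h–c–g–d–e–a–b–f–i–h, so G is not a forest; only forests have treewidth ≤ 1, hence tw(G) ≥ 2. Combining the bounds, tw(G) = 2.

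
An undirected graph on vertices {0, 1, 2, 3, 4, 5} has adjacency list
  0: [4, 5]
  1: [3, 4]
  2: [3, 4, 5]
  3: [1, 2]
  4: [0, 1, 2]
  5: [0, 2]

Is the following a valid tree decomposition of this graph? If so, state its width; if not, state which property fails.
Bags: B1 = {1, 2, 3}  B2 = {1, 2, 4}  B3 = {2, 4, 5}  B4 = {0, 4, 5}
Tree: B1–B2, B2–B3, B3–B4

Every vertex of G appears in some bag (union = {0, 1, 2, 3, 4, 5}); every edge is covered by a bag; and for each vertex v the set of bags containing v is connected in the bag tree. The decomposition is therefore valid. The largest bag has 3 vertices, so the width is 2.

Yes; width 2.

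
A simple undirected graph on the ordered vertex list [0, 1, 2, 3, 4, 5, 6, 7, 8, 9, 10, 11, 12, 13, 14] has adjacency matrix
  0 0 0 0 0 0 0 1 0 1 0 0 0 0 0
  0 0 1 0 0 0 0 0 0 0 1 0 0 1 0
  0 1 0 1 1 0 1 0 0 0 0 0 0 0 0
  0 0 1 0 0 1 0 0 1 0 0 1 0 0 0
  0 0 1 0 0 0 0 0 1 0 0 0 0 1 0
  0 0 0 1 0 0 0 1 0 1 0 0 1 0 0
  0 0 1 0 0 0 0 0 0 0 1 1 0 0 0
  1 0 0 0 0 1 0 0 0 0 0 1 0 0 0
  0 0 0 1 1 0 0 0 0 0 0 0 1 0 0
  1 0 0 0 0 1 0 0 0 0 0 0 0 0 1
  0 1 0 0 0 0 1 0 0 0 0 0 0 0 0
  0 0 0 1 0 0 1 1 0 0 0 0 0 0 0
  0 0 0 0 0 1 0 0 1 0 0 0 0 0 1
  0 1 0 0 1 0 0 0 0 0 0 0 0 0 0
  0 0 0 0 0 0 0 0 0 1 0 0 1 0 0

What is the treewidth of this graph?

A width-3 tree decomposition is:
Bags: B1 = {0, 7, 9, 14}  B2 = {5, 7, 9, 14}  B3 = {5, 7, 12, 14}  B4 = {5, 7, 11, 12}  B5 = {3, 5, 11, 12}  B6 = {3, 8, 11, 12}  B7 = {3, 6, 8, 11}  B8 = {2, 3, 6, 8}  B9 = {2, 4, 6, 8}  B10 = {2, 4, 6, 10}  B11 = {1, 2, 4, 10}  B12 = {1, 4, 10, 13}
Tree: B1–B2, B2–B3, B3–B4, B4–B5, B5–B6, B6–B7, B7–B8, B8–B9, B9–B10, B10–B11, B11–B12
Each bag holds 4 vertices, so the decomposition has width 3, which upper-bounds the treewidth. For the lower bound: the 4 vertex sets {0,9,14}, {7}, {5}, {3,8,11,12} are disjoint, each induces a connected subgraph, and every pair is joined by at least one edge of G. Contracting each set to a single vertex therefore yields K_{4} as a minor, and since treewidth is minor-monotone, tw(G) ≥ tw(K_{4}) = 3. Therefore the treewidth is 3.

3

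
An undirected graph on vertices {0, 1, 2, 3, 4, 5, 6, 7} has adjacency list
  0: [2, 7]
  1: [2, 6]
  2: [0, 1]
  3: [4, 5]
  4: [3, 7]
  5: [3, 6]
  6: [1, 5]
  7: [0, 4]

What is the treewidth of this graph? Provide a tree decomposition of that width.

The largest bag has 3 vertices, giving width 2; this decomposition certifies tw(G) ≤ 2. Since 5–3–4–7–0–2–1–6–5 is a cycle in G, G is not acyclic. Forests are exactly the graphs of treewidth ≤ 1, so tw(G) ≥ 2. The upper and lower bounds meet at 2, so that is the treewidth.

Treewidth 2.
Bags: B1 = {3, 4, 5}  B2 = {4, 5, 7}  B3 = {0, 5, 7}  B4 = {0, 2, 5}  B5 = {1, 2, 5}  B6 = {1, 5, 6}
Tree: B1–B2, B2–B3, B3–B4, B4–B5, B5–B6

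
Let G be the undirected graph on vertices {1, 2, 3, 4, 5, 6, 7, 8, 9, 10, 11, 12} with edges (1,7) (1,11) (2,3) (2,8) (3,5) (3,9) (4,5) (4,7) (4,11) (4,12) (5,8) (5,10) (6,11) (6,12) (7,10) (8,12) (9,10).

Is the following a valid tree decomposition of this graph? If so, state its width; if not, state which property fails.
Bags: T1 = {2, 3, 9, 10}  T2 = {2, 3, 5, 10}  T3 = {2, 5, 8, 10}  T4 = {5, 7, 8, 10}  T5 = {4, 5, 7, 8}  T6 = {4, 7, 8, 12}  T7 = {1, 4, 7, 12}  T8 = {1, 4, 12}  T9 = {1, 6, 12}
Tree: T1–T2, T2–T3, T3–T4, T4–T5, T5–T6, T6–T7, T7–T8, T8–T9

No — vertex 11 appears in no bag.

A tree decomposition must satisfy three properties: every vertex lies in some bag; for every edge, both endpoints lie together in some bag; and for every vertex, the bags containing it form a connected subtree. Here vertex 11 appears in no bag, so the decomposition is invalid.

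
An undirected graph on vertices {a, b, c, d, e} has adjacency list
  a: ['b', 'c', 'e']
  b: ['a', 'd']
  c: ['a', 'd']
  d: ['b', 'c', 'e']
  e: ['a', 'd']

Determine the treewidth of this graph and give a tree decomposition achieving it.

The largest bag has 3 vertices, giving width 2; this decomposition certifies tw(G) ≤ 2. For the lower bound, G contains the cycle d–c–a–b–d, so G is not a forest; only forests have treewidth ≤ 1, hence tw(G) ≥ 2. The upper and lower bounds meet at 2, so that is the treewidth.

Treewidth 2.
Bags: B1 = {a, c, d}  B2 = {a, b, d}  B3 = {a, d, e}
Tree: B1–B2, B2–B3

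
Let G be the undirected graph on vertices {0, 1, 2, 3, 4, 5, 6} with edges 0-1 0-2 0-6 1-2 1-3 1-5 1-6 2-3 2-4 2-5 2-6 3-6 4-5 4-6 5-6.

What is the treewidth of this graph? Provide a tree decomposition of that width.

The largest bag has 4 vertices, giving width 3; this decomposition certifies tw(G) ≤ 3. On the other hand G contains the 4-clique {0, 1, 2, 6}. A clique must lie in a single bag of any decomposition, so no decomposition can have width below 3. Combining the bounds, tw(G) = 3.

Treewidth 3.
Bags: B1 = {1, 2, 3, 6}  B2 = {1, 2, 5, 6}  B3 = {2, 4, 5, 6}  B4 = {0, 1, 2, 6}
Tree: B1–B2, B2–B3, B2–B4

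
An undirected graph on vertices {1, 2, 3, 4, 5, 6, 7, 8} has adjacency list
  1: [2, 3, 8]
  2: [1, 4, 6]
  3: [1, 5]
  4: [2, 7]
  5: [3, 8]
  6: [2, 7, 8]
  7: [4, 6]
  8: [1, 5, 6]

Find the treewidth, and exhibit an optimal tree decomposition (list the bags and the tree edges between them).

Treewidth 2.
Bags: B1 = {1, 3, 5}  B2 = {1, 5, 8}  B3 = {1, 2, 8}  B4 = {2, 6, 8}  B5 = {2, 4, 6}  B6 = {4, 6, 7}
Tree: B1–B2, B2–B3, B3–B4, B4–B5, B5–B6

Each bag holds 3 vertices, so the decomposition has width 2, which upper-bounds the treewidth. Since 3–5–8–1–3 is a cycle in G, G is not acyclic. Forests are exactly the graphs of treewidth ≤ 1, so tw(G) ≥ 2. The upper and lower bounds meet at 2, so that is the treewidth.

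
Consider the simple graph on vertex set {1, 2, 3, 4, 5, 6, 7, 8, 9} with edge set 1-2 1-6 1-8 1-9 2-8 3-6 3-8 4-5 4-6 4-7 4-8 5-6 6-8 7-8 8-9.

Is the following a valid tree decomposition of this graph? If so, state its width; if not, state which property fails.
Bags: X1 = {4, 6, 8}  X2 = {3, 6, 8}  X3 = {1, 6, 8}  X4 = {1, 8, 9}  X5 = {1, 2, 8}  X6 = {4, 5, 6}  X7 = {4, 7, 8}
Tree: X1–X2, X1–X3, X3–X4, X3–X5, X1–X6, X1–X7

Every vertex of G appears in some bag (union = {1, 2, 3, 4, 5, 6, 7, 8, 9}); every edge is covered by a bag; and for each vertex v the set of bags containing v is connected in the bag tree. The decomposition is therefore valid. The largest bag has 3 vertices, so the width is 2.

Yes; width 2.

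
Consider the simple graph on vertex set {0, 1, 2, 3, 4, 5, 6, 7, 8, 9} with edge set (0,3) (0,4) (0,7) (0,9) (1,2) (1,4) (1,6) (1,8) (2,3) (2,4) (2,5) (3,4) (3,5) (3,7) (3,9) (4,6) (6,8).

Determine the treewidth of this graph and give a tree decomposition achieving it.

The largest bag has 3 vertices, giving width 2; this decomposition certifies tw(G) ≤ 2. On the other hand G contains the 3-clique {1, 6, 8}. A clique must lie in a single bag of any decomposition, so no decomposition can have width below 2. The upper and lower bounds meet at 2, so that is the treewidth.

Treewidth 2.
One such decomposition:
Bags: B1 = {1, 2, 4}  B2 = {1, 4, 6}  B3 = {2, 3, 4}  B4 = {0, 3, 4}  B5 = {0, 3, 9}  B6 = {1, 6, 8}  B7 = {2, 3, 5}  B8 = {0, 3, 7}
Tree: B1–B2, B1–B3, B3–B4, B4–B5, B2–B6, B3–B7, B5–B8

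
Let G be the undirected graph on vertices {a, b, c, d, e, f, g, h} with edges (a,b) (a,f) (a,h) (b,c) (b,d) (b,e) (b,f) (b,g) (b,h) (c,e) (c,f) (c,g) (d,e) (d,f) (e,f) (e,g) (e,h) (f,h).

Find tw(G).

3

A width-3 tree decomposition is:
Bags: B1 = {b, c, e, f}  B2 = {b, e, f, h}  B3 = {b, c, e, g}  B4 = {b, d, e, f}  B5 = {a, b, f, h}
Tree: B1–B2, B1–B3, B2–B4, B2–B5
The largest bag has 4 vertices, giving width 3; this decomposition certifies tw(G) ≤ 3. Conversely, {b, c, e, g} is a clique of size 4, and the vertices of any clique must share a bag in every tree decomposition; so some bag has ≥ 4 vertices and tw(G) ≥ 3. Therefore the treewidth is 3.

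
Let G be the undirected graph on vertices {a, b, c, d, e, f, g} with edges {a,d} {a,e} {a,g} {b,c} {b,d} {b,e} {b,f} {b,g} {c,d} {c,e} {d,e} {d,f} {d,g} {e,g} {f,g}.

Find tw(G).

A width-3 tree decomposition is:
Bags: B1 = {b, d, e, g}  B2 = {a, d, e, g}  B3 = {b, d, f, g}  B4 = {b, c, d, e}
Tree: B1–B2, B1–B3, B1–B4
Every bag has size at most 4, so the width is 4 − 1 = 3 and tw(G) ≤ 3. For the lower bound, the 4 vertices {a, d, e, g} are pairwise adjacent, and any tree decomposition puts a clique entirely inside one bag — forcing width ≥ 3. The upper and lower bounds meet at 3, so that is the treewidth.

3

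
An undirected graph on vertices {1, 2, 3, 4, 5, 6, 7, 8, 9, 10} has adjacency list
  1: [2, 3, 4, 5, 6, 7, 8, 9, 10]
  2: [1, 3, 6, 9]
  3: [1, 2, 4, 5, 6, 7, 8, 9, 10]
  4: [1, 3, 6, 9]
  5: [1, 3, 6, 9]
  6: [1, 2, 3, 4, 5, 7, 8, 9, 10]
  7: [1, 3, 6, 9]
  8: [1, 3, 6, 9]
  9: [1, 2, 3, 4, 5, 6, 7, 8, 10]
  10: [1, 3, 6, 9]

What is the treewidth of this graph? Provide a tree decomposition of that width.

Treewidth 4.
One optimal decomposition is:
Bags: B1 = {1, 3, 4, 6, 9}  B2 = {1, 2, 3, 6, 9}  B3 = {1, 3, 5, 6, 9}  B4 = {1, 3, 6, 9, 10}  B5 = {1, 3, 6, 7, 9}  B6 = {1, 3, 6, 8, 9}
Tree: B1–B2, B2–B3, B3–B4, B2–B5, B1–B6

Each bag holds 5 vertices, so the decomposition has width 4, which upper-bounds the treewidth. For the lower bound, the 5 vertices {1, 2, 3, 6, 9} are pairwise adjacent, and any tree decomposition puts a clique entirely inside one bag — forcing width ≥ 4. Hence tw(G) = 4 exactly.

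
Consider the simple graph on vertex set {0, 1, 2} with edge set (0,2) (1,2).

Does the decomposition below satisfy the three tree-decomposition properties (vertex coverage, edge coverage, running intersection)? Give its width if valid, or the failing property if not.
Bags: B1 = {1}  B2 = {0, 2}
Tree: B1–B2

No — edge (2,1) lies in no bag.

A tree decomposition must satisfy three properties: every vertex lies in some bag; for every edge, both endpoints lie together in some bag; and for every vertex, the bags containing it form a connected subtree. Here edge (2,1) lies in no bag, so the decomposition is invalid.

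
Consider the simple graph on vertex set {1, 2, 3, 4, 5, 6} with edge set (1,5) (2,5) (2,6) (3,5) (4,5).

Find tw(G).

A width-1 tree decomposition is:
Bags: B1 = {2, 5}  B2 = {3, 5}  B3 = {4, 5}  B4 = {1, 5}  B5 = {2, 6}
Tree: B1–B2, B2–B3, B3–B4, B1–B5
The largest bag has 2 vertices, giving width 1; this decomposition certifies tw(G) ≤ 1. Any graph with an edge has treewidth ≥ 1, and G has the edge 5–2. Combining the bounds, tw(G) = 1.

1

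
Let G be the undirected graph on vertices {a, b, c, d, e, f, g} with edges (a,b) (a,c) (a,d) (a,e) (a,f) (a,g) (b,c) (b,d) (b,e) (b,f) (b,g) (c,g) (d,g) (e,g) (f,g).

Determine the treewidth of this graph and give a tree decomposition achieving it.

Treewidth 3.
One such decomposition:
Bags: B1 = {a, b, f, g}  B2 = {a, b, e, g}  B3 = {a, b, c, g}  B4 = {a, b, d, g}
Tree: B1–B2, B1–B3, B1–B4

The largest bag has 4 vertices, giving width 3; this decomposition certifies tw(G) ≤ 3. On the other hand G contains the 4-clique {a, b, d, g}. A clique must lie in a single bag of any decomposition, so no decomposition can have width below 3. Hence tw(G) = 3 exactly.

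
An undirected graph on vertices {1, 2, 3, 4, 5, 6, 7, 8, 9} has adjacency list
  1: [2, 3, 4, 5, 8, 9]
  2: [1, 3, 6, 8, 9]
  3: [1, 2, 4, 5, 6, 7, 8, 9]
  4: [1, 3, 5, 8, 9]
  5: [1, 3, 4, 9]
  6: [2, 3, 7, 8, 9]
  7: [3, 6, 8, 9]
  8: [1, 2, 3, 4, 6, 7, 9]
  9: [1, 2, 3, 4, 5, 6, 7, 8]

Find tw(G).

A width-4 tree decomposition is:
Bags: B1 = {1, 2, 3, 8, 9}  B2 = {1, 3, 4, 8, 9}  B3 = {2, 3, 6, 8, 9}  B4 = {3, 6, 7, 8, 9}  B5 = {1, 3, 4, 5, 9}
Tree: B1–B2, B1–B3, B3–B4, B2–B5
Every bag has size at most 5, so the width is 5 − 1 = 4 and tw(G) ≤ 4. Conversely, {1, 2, 3, 8, 9} is a clique of size 5, and the vertices of any clique must share a bag in every tree decomposition; so some bag has ≥ 5 vertices and tw(G) ≥ 4. Therefore the treewidth is 4.

4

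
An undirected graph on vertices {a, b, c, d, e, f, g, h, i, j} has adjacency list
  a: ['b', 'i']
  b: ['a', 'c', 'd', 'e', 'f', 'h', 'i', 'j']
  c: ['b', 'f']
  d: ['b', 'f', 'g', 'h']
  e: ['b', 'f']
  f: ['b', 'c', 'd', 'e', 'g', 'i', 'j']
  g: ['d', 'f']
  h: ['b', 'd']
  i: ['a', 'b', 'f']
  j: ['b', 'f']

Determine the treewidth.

2

A width-2 tree decomposition is:
Bags: B1 = {b, d, f}  B2 = {b, f, i}  B3 = {b, f, j}  B4 = {a, b, i}  B5 = {b, c, f}  B6 = {d, f, g}  B7 = {b, d, h}  B8 = {b, e, f}
Tree: B1–B2, B2–B3, B2–B4, B2–B5, B1–B6, B1–B7, B5–B8
Each bag holds 3 vertices, so the decomposition has width 2, which upper-bounds the treewidth. On the other hand G contains the 3-clique {d, f, g}. A clique must lie in a single bag of any decomposition, so no decomposition can have width below 2. Combining the bounds, tw(G) = 2.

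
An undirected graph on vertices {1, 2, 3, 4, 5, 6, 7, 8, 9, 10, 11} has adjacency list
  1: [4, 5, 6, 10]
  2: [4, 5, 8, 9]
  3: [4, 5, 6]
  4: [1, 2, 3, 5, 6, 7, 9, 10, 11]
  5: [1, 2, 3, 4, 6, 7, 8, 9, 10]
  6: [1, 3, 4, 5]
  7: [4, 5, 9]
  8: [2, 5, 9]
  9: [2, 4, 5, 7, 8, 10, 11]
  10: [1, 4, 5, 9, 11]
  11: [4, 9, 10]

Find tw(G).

3

A width-3 tree decomposition is:
Bags: B1 = {4, 5, 9, 10}  B2 = {1, 4, 5, 10}  B3 = {4, 9, 10, 11}  B4 = {1, 4, 5, 6}  B5 = {4, 5, 7, 9}  B6 = {3, 4, 5, 6}  B7 = {2, 4, 5, 9}  B8 = {2, 5, 8, 9}
Tree: B1–B2, B1–B3, B2–B4, B1–B5, B4–B6, B1–B7, B7–B8
Every bag has size at most 4, so the width is 4 − 1 = 3 and tw(G) ≤ 3. On the other hand G contains the 4-clique {2, 5, 8, 9}. A clique must lie in a single bag of any decomposition, so no decomposition can have width below 3. Hence tw(G) = 3 exactly.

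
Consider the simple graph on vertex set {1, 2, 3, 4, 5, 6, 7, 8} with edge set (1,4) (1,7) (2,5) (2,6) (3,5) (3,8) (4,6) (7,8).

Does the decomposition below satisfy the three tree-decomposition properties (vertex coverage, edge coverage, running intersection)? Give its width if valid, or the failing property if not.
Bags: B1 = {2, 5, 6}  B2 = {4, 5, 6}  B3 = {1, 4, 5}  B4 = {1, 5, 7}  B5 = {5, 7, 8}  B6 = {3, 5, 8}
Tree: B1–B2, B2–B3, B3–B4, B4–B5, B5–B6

Yes; width 2.

Vertex coverage: the bags together contain {1, 2, 3, 4, 5, 6, 7, 8}, the full vertex set. Edge coverage: each edge of G has both endpoints in at least one bag. Running intersection: for every vertex, the bags containing it form a connected subtree. All three properties hold, so this is a valid tree decomposition of width max|bag| − 1 = 2, and hence tw(G) ≤ 2.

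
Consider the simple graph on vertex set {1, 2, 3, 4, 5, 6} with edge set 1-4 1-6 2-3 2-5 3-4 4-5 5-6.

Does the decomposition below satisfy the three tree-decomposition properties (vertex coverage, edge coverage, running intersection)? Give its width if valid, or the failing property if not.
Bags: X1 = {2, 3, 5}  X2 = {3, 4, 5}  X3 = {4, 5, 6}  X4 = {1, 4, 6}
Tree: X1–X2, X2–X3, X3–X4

Checking the three conditions: (i) the bags cover all of {1, 2, 3, 4, 5, 6}; (ii) for each edge, some bag contains both endpoints; (iii) the bags containing any fixed vertex form a subtree. All hold, so the decomposition is valid with width 3 − 1 = 2.

Yes; width 2.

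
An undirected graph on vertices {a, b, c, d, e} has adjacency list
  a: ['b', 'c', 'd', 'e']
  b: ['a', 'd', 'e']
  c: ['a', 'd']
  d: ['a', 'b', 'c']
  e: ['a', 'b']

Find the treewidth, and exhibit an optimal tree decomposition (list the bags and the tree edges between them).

Treewidth 2.
One such decomposition:
Bags: B1 = {a, b, d}  B2 = {a, b, e}  B3 = {a, c, d}
Tree: B1–B2, B1–B3

The largest bag has 3 vertices, giving width 2; this decomposition certifies tw(G) ≤ 2. For the lower bound, the 3 vertices {a, c, d} are pairwise adjacent, and any tree decomposition puts a clique entirely inside one bag — forcing width ≥ 2. Therefore the treewidth is 2.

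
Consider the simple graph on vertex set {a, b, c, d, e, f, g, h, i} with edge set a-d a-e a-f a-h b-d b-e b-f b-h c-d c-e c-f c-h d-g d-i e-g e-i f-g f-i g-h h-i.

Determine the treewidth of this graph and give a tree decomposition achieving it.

Treewidth 4.
One optimal decomposition is:
Bags: B1 = {c, d, e, f, h}  B2 = {a, d, e, f, h}  B3 = {d, e, f, g, h}  B4 = {b, d, e, f, h}  B5 = {d, e, f, h, i}
Tree: B1–B2, B2–B3, B3–B4, B4–B5

Every bag has size at most 5, so the width is 5 − 1 = 4 and tw(G) ≤ 4. For the lower bound: the 5 vertex sets {c,e}, {a,h}, {d,g}, {f}, {b} are disjoint, each induces a connected subgraph, and every pair is joined by at least one edge of G. Contracting each set to a single vertex therefore yields K_{5} as a minor, and since treewidth is minor-monotone, tw(G) ≥ tw(K_{5}) = 4. Therefore the treewidth is 4.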